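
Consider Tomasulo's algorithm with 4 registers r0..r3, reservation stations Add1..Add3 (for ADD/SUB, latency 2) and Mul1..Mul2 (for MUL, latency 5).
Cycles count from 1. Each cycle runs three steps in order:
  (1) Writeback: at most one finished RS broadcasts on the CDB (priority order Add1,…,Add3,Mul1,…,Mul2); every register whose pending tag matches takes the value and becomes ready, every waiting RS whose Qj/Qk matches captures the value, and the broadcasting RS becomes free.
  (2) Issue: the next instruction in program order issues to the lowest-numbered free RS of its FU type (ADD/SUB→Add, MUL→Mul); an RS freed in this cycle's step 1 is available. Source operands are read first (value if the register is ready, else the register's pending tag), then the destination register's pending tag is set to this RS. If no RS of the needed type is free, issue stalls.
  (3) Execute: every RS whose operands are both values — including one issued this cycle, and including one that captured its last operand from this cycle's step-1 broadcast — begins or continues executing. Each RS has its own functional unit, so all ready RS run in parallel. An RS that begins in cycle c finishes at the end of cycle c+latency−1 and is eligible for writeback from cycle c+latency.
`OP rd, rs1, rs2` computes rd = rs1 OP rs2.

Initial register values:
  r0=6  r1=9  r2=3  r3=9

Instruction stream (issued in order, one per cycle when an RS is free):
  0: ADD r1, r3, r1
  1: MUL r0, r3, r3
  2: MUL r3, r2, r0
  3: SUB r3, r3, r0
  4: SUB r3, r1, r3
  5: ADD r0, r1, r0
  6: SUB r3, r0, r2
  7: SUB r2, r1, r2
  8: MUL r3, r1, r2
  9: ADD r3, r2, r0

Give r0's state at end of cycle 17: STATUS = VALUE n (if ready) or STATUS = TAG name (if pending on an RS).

STATUS = VALUE 99

c1: issue ADD r1<-Add1 | r0:6,r1:Add1,r2:3,r3:9
c2: issue MUL r0<-Mul1 | r0:Mul1,r1:Add1,r2:3,r3:9
c3: CDB Add1=18; issue MUL r3<-Mul2 | r0:Mul1,r1:18,r2:3,r3:Mul2
c4: issue SUB r3<-Add1 | r0:Mul1,r1:18,r2:3,r3:Add1
c5: issue SUB r3<-Add2 | r0:Mul1,r1:18,r2:3,r3:Add2
c6: issue ADD r0<-Add3 | r0:Add3,r1:18,r2:3,r3:Add2
c7: CDB Mul1=81; stall | r0:Add3,r1:18,r2:3,r3:Add2
c8: stall | r0:Add3,r1:18,r2:3,r3:Add2
c9: CDB Add3=99; issue SUB r3<-Add3 | r0:99,r1:18,r2:3,r3:Add3
c10: stall | r0:99,r1:18,r2:3,r3:Add3
c11: CDB Add3=96; issue SUB r2<-Add3 | r0:99,r1:18,r2:Add3,r3:96
c12: CDB Mul2=243; issue MUL r3<-Mul1 | r0:99,r1:18,r2:Add3,r3:Mul1
c13: CDB Add3=15; issue ADD r3<-Add3 | r0:99,r1:18,r2:15,r3:Add3
c14: CDB Add1=162 | r0:99,r1:18,r2:15,r3:Add3
c15: CDB Add3=114 | r0:99,r1:18,r2:15,r3:114
c16: CDB Add2=-144 | r0:99,r1:18,r2:15,r3:114
c17: - | r0:99,r1:18,r2:15,r3:114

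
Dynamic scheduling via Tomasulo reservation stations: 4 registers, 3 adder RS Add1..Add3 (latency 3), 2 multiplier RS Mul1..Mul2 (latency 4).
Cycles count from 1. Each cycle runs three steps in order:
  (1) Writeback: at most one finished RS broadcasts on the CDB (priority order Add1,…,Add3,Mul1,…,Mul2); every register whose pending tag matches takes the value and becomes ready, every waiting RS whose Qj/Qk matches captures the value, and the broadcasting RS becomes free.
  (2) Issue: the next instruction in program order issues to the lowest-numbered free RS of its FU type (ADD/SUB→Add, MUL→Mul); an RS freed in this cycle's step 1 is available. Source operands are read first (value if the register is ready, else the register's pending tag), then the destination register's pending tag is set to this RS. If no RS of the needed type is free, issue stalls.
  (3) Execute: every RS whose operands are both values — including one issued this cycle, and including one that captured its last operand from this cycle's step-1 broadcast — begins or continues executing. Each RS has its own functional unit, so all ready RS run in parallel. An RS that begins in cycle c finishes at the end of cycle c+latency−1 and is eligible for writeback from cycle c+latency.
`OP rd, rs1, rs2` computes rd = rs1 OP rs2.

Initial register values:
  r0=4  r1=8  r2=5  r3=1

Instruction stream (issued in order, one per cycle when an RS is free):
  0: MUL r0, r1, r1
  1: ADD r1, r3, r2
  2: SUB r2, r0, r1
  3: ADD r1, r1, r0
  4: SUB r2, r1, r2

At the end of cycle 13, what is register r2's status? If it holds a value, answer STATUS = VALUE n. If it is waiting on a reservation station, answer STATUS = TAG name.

cycle 1: issue MUL r0<-Mul1 // r0:Mul1,r1:8,r2:5,r3:1
cycle 2: issue ADD r1<-Add1 // r0:Mul1,r1:Add1,r2:5,r3:1
cycle 3: issue SUB r2<-Add2 // r0:Mul1,r1:Add1,r2:Add2,r3:1
cycle 4: issue ADD r1<-Add3 // r0:Mul1,r1:Add3,r2:Add2,r3:1
cycle 5: CDB Add1=6; issue SUB r2<-Add1 // r0:Mul1,r1:Add3,r2:Add1,r3:1
cycle 6: CDB Mul1=64 // r0:64,r1:Add3,r2:Add1,r3:1
cycle 7: - // r0:64,r1:Add3,r2:Add1,r3:1
cycle 8: - // r0:64,r1:Add3,r2:Add1,r3:1
cycle 9: CDB Add2=58 // r0:64,r1:Add3,r2:Add1,r3:1
cycle 10: CDB Add3=70 // r0:64,r1:70,r2:Add1,r3:1
cycle 11: - // r0:64,r1:70,r2:Add1,r3:1
cycle 12: - // r0:64,r1:70,r2:Add1,r3:1
cycle 13: CDB Add1=12 // r0:64,r1:70,r2:12,r3:1

STATUS = VALUE 12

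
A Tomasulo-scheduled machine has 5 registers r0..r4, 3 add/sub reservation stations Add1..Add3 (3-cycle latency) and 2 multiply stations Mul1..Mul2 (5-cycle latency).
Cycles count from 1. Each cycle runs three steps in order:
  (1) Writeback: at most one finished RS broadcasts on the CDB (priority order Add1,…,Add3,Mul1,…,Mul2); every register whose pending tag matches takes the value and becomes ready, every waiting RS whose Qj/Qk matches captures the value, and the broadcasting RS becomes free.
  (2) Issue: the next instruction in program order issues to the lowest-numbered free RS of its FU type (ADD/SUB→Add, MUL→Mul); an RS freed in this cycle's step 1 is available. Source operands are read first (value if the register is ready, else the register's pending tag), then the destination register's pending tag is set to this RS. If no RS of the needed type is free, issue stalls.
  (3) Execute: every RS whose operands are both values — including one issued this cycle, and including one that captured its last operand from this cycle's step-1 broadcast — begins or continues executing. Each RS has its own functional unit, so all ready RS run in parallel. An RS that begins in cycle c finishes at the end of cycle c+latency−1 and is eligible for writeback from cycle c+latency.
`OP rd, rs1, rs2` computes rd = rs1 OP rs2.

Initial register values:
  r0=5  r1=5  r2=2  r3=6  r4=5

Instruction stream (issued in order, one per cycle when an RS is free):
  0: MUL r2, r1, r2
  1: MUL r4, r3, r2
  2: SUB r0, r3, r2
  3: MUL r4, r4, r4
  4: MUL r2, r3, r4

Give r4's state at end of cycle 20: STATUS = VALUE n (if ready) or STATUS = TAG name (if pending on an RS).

cycle 1: issue MUL r2<-Mul1 // r0:5,r1:5,r2:Mul1,r3:6,r4:5
cycle 2: issue MUL r4<-Mul2 // r0:5,r1:5,r2:Mul1,r3:6,r4:Mul2
cycle 3: issue SUB r0<-Add1 // r0:Add1,r1:5,r2:Mul1,r3:6,r4:Mul2
cycle 4: stall // r0:Add1,r1:5,r2:Mul1,r3:6,r4:Mul2
cycle 5: stall // r0:Add1,r1:5,r2:Mul1,r3:6,r4:Mul2
cycle 6: CDB Mul1=10; issue MUL r4<-Mul1 // r0:Add1,r1:5,r2:10,r3:6,r4:Mul1
cycle 7: stall // r0:Add1,r1:5,r2:10,r3:6,r4:Mul1
cycle 8: stall // r0:Add1,r1:5,r2:10,r3:6,r4:Mul1
cycle 9: CDB Add1=-4; stall // r0:-4,r1:5,r2:10,r3:6,r4:Mul1
cycle 10: stall // r0:-4,r1:5,r2:10,r3:6,r4:Mul1
cycle 11: CDB Mul2=60; issue MUL r2<-Mul2 // r0:-4,r1:5,r2:Mul2,r3:6,r4:Mul1
cycle 12: - // r0:-4,r1:5,r2:Mul2,r3:6,r4:Mul1
cycle 13: - // r0:-4,r1:5,r2:Mul2,r3:6,r4:Mul1
cycle 14: - // r0:-4,r1:5,r2:Mul2,r3:6,r4:Mul1
cycle 15: - // r0:-4,r1:5,r2:Mul2,r3:6,r4:Mul1
cycle 16: CDB Mul1=3600 // r0:-4,r1:5,r2:Mul2,r3:6,r4:3600
cycle 17: - // r0:-4,r1:5,r2:Mul2,r3:6,r4:3600
cycle 18: - // r0:-4,r1:5,r2:Mul2,r3:6,r4:3600
cycle 19: - // r0:-4,r1:5,r2:Mul2,r3:6,r4:3600
cycle 20: - // r0:-4,r1:5,r2:Mul2,r3:6,r4:3600

STATUS = VALUE 3600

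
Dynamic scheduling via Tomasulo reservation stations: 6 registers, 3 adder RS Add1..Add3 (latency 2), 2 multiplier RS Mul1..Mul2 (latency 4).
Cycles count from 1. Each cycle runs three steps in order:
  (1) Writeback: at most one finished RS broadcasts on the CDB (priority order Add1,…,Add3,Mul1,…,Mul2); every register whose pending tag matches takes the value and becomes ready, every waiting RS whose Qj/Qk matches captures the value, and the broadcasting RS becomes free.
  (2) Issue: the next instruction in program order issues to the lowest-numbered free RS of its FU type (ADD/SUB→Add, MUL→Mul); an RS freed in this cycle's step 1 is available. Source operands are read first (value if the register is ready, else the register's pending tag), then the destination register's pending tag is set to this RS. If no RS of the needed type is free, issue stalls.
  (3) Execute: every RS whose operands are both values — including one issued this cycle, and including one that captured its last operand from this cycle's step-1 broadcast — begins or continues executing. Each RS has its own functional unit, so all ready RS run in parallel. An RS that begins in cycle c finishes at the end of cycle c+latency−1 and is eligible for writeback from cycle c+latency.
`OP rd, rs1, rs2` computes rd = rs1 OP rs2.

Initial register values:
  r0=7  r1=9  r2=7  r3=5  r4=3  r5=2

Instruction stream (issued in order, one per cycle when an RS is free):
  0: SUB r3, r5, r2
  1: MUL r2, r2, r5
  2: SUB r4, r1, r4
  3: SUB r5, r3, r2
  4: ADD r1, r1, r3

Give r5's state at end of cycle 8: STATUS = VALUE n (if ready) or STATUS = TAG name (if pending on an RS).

STATUS = VALUE -19

cycle 1: issue SUB r3<-Add1 // r0:7,r1:9,r2:7,r3:Add1,r4:3,r5:2
cycle 2: issue MUL r2<-Mul1 // r0:7,r1:9,r2:Mul1,r3:Add1,r4:3,r5:2
cycle 3: CDB Add1=-5; issue SUB r4<-Add1 // r0:7,r1:9,r2:Mul1,r3:-5,r4:Add1,r5:2
cycle 4: issue SUB r5<-Add2 // r0:7,r1:9,r2:Mul1,r3:-5,r4:Add1,r5:Add2
cycle 5: CDB Add1=6; issue ADD r1<-Add1 // r0:7,r1:Add1,r2:Mul1,r3:-5,r4:6,r5:Add2
cycle 6: CDB Mul1=14 // r0:7,r1:Add1,r2:14,r3:-5,r4:6,r5:Add2
cycle 7: CDB Add1=4 // r0:7,r1:4,r2:14,r3:-5,r4:6,r5:Add2
cycle 8: CDB Add2=-19 // r0:7,r1:4,r2:14,r3:-5,r4:6,r5:-19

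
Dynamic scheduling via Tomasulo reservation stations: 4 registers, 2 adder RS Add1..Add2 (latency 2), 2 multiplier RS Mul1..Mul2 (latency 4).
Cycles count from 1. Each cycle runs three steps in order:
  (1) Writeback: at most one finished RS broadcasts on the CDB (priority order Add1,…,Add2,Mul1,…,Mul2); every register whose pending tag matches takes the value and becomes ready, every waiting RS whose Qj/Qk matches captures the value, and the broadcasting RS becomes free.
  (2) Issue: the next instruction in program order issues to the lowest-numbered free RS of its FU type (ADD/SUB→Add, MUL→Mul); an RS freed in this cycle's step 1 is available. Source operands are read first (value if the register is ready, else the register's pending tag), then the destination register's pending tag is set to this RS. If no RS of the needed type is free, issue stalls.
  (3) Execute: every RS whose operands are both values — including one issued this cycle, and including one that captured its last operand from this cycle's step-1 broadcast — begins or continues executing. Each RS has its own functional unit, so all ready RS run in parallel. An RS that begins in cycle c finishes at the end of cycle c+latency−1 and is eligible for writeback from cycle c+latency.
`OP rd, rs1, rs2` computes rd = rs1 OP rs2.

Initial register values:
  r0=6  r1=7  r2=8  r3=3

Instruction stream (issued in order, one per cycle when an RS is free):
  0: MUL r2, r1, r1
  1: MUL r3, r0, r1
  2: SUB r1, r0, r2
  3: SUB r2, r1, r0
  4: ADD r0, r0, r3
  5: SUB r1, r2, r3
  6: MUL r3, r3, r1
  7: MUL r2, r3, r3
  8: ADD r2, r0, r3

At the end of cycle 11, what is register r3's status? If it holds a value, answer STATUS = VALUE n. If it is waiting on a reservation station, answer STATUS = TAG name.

  c1: issue MUL r2<-Mul1  regs: r0:6,r1:7,r2:Mul1,r3:3
  c2: issue MUL r3<-Mul2  regs: r0:6,r1:7,r2:Mul1,r3:Mul2
  c3: issue SUB r1<-Add1  regs: r0:6,r1:Add1,r2:Mul1,r3:Mul2
  c4: issue SUB r2<-Add2  regs: r0:6,r1:Add1,r2:Add2,r3:Mul2
  c5: CDB Mul1=49; stall  regs: r0:6,r1:Add1,r2:Add2,r3:Mul2
  c6: CDB Mul2=42; stall  regs: r0:6,r1:Add1,r2:Add2,r3:42
  c7: CDB Add1=-43; issue ADD r0<-Add1  regs: r0:Add1,r1:-43,r2:Add2,r3:42
  c8: stall  regs: r0:Add1,r1:-43,r2:Add2,r3:42
  c9: CDB Add1=48; issue SUB r1<-Add1  regs: r0:48,r1:Add1,r2:Add2,r3:42
  c10: CDB Add2=-49; issue MUL r3<-Mul1  regs: r0:48,r1:Add1,r2:-49,r3:Mul1
  c11: issue MUL r2<-Mul2  regs: r0:48,r1:Add1,r2:Mul2,r3:Mul1

STATUS = TAG Mul1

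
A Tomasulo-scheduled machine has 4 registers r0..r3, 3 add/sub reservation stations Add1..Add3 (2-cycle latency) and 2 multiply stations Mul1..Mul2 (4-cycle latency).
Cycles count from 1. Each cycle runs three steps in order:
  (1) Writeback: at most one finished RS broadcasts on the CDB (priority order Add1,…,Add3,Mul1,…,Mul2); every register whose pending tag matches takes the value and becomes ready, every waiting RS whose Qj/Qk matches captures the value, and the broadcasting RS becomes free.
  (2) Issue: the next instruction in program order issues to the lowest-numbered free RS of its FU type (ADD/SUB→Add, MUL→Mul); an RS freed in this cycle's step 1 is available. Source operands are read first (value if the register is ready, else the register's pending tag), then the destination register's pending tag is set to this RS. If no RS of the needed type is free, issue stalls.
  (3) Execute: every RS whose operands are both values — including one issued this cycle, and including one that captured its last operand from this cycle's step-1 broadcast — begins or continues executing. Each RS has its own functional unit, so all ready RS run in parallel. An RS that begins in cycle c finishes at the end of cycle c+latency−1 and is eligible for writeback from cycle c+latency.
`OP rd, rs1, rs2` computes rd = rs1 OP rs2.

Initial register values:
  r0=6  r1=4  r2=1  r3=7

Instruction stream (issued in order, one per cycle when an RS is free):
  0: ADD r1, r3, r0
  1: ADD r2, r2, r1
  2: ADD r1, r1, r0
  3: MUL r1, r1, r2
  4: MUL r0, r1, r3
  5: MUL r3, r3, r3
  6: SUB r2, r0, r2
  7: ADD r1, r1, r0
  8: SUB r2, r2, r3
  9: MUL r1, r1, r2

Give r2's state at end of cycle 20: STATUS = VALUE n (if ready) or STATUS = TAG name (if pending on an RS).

  c1: issue ADD r1<-Add1  regs: r0:6,r1:Add1,r2:1,r3:7
  c2: issue ADD r2<-Add2  regs: r0:6,r1:Add1,r2:Add2,r3:7
  c3: CDB Add1=13; issue ADD r1<-Add1  regs: r0:6,r1:Add1,r2:Add2,r3:7
  c4: issue MUL r1<-Mul1  regs: r0:6,r1:Mul1,r2:Add2,r3:7
  c5: CDB Add1=19; issue MUL r0<-Mul2  regs: r0:Mul2,r1:Mul1,r2:Add2,r3:7
  c6: CDB Add2=14; stall  regs: r0:Mul2,r1:Mul1,r2:14,r3:7
  c7: stall  regs: r0:Mul2,r1:Mul1,r2:14,r3:7
  c8: stall  regs: r0:Mul2,r1:Mul1,r2:14,r3:7
  c9: stall  regs: r0:Mul2,r1:Mul1,r2:14,r3:7
  c10: CDB Mul1=266; issue MUL r3<-Mul1  regs: r0:Mul2,r1:266,r2:14,r3:Mul1
  c11: issue SUB r2<-Add1  regs: r0:Mul2,r1:266,r2:Add1,r3:Mul1
  c12: issue ADD r1<-Add2  regs: r0:Mul2,r1:Add2,r2:Add1,r3:Mul1
  c13: issue SUB r2<-Add3  regs: r0:Mul2,r1:Add2,r2:Add3,r3:Mul1
  c14: CDB Mul1=49; issue MUL r1<-Mul1  regs: r0:Mul2,r1:Mul1,r2:Add3,r3:49
  c15: CDB Mul2=1862  regs: r0:1862,r1:Mul1,r2:Add3,r3:49
  c16: -  regs: r0:1862,r1:Mul1,r2:Add3,r3:49
  c17: CDB Add1=1848  regs: r0:1862,r1:Mul1,r2:Add3,r3:49
  c18: CDB Add2=2128  regs: r0:1862,r1:Mul1,r2:Add3,r3:49
  c19: CDB Add3=1799  regs: r0:1862,r1:Mul1,r2:1799,r3:49
  c20: -  regs: r0:1862,r1:Mul1,r2:1799,r3:49

STATUS = VALUE 1799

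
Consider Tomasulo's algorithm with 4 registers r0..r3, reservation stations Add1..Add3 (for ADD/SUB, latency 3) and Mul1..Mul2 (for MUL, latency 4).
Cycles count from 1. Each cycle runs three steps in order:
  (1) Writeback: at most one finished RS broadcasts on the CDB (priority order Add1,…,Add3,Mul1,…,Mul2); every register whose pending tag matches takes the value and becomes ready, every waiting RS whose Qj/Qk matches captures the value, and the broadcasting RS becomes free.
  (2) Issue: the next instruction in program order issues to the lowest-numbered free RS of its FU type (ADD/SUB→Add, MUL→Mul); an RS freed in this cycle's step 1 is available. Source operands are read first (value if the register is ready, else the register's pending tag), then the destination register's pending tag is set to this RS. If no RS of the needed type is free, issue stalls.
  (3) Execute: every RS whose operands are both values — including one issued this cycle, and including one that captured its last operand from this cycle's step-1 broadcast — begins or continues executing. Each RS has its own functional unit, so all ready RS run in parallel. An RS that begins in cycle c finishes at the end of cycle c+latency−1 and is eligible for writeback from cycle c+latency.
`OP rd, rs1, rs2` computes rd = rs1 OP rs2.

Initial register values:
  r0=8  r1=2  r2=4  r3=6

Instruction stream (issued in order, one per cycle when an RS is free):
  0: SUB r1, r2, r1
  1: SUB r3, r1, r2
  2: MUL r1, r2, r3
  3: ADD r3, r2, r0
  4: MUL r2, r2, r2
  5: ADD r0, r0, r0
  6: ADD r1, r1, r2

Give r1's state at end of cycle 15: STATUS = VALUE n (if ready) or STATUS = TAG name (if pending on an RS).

STATUS = VALUE 8

  c1: issue SUB r1<-Add1  regs: r0:8,r1:Add1,r2:4,r3:6
  c2: issue SUB r3<-Add2  regs: r0:8,r1:Add1,r2:4,r3:Add2
  c3: issue MUL r1<-Mul1  regs: r0:8,r1:Mul1,r2:4,r3:Add2
  c4: CDB Add1=2; issue ADD r3<-Add1  regs: r0:8,r1:Mul1,r2:4,r3:Add1
  c5: issue MUL r2<-Mul2  regs: r0:8,r1:Mul1,r2:Mul2,r3:Add1
  c6: issue ADD r0<-Add3  regs: r0:Add3,r1:Mul1,r2:Mul2,r3:Add1
  c7: CDB Add1=12; issue ADD r1<-Add1  regs: r0:Add3,r1:Add1,r2:Mul2,r3:12
  c8: CDB Add2=-2  regs: r0:Add3,r1:Add1,r2:Mul2,r3:12
  c9: CDB Add3=16  regs: r0:16,r1:Add1,r2:Mul2,r3:12
  c10: CDB Mul2=16  regs: r0:16,r1:Add1,r2:16,r3:12
  c11: -  regs: r0:16,r1:Add1,r2:16,r3:12
  c12: CDB Mul1=-8  regs: r0:16,r1:Add1,r2:16,r3:12
  c13: -  regs: r0:16,r1:Add1,r2:16,r3:12
  c14: -  regs: r0:16,r1:Add1,r2:16,r3:12
  c15: CDB Add1=8  regs: r0:16,r1:8,r2:16,r3:12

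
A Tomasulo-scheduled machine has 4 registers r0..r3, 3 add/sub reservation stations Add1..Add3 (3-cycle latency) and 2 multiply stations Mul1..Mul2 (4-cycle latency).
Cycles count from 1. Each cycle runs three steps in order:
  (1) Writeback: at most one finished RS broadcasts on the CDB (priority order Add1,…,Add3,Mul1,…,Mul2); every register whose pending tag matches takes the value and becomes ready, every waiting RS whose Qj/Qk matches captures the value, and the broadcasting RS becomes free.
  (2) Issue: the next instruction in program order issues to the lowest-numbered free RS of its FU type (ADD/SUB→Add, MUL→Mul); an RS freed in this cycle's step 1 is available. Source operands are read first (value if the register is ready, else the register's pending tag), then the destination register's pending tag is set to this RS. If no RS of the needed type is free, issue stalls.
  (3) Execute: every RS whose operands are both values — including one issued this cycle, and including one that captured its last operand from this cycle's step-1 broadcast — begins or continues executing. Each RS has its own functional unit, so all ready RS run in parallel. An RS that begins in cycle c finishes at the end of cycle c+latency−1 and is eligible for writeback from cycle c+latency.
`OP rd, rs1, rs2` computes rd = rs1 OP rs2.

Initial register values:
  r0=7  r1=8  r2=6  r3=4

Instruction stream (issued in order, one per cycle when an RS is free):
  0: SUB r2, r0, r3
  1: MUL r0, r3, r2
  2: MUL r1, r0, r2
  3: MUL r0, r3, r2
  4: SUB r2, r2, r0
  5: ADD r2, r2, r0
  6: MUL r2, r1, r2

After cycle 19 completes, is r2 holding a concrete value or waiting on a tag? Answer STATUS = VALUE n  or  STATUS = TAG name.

STATUS = TAG Mul1

c1: issue SUB r2<-Add1 | r0:7,r1:8,r2:Add1,r3:4
c2: issue MUL r0<-Mul1 | r0:Mul1,r1:8,r2:Add1,r3:4
c3: issue MUL r1<-Mul2 | r0:Mul1,r1:Mul2,r2:Add1,r3:4
c4: CDB Add1=3; stall | r0:Mul1,r1:Mul2,r2:3,r3:4
c5: stall | r0:Mul1,r1:Mul2,r2:3,r3:4
c6: stall | r0:Mul1,r1:Mul2,r2:3,r3:4
c7: stall | r0:Mul1,r1:Mul2,r2:3,r3:4
c8: CDB Mul1=12; issue MUL r0<-Mul1 | r0:Mul1,r1:Mul2,r2:3,r3:4
c9: issue SUB r2<-Add1 | r0:Mul1,r1:Mul2,r2:Add1,r3:4
c10: issue ADD r2<-Add2 | r0:Mul1,r1:Mul2,r2:Add2,r3:4
c11: stall | r0:Mul1,r1:Mul2,r2:Add2,r3:4
c12: CDB Mul1=12; issue MUL r2<-Mul1 | r0:12,r1:Mul2,r2:Mul1,r3:4
c13: CDB Mul2=36 | r0:12,r1:36,r2:Mul1,r3:4
c14: - | r0:12,r1:36,r2:Mul1,r3:4
c15: CDB Add1=-9 | r0:12,r1:36,r2:Mul1,r3:4
c16: - | r0:12,r1:36,r2:Mul1,r3:4
c17: - | r0:12,r1:36,r2:Mul1,r3:4
c18: CDB Add2=3 | r0:12,r1:36,r2:Mul1,r3:4
c19: - | r0:12,r1:36,r2:Mul1,r3:4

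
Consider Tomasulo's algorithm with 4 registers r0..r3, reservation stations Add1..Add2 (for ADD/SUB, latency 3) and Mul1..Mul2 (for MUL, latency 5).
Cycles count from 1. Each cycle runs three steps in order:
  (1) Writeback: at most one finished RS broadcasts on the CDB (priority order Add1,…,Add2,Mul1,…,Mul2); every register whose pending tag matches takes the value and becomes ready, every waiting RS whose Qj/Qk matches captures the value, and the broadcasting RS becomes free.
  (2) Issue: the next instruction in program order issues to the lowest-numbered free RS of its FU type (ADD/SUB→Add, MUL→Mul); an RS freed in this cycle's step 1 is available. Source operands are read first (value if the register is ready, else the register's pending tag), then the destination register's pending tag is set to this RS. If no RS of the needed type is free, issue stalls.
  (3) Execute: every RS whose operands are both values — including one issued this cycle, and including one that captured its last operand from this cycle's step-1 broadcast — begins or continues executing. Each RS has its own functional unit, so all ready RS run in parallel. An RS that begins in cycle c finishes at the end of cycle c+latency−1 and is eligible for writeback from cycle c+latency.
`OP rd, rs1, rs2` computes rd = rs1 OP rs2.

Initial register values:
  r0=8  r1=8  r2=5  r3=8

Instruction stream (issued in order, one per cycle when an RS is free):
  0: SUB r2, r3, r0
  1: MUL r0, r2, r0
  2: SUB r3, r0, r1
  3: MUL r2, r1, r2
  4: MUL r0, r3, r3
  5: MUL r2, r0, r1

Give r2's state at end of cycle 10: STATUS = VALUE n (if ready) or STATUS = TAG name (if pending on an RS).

cycle 1: issue SUB r2<-Add1 // r0:8,r1:8,r2:Add1,r3:8
cycle 2: issue MUL r0<-Mul1 // r0:Mul1,r1:8,r2:Add1,r3:8
cycle 3: issue SUB r3<-Add2 // r0:Mul1,r1:8,r2:Add1,r3:Add2
cycle 4: CDB Add1=0; issue MUL r2<-Mul2 // r0:Mul1,r1:8,r2:Mul2,r3:Add2
cycle 5: stall // r0:Mul1,r1:8,r2:Mul2,r3:Add2
cycle 6: stall // r0:Mul1,r1:8,r2:Mul2,r3:Add2
cycle 7: stall // r0:Mul1,r1:8,r2:Mul2,r3:Add2
cycle 8: stall // r0:Mul1,r1:8,r2:Mul2,r3:Add2
cycle 9: CDB Mul1=0; issue MUL r0<-Mul1 // r0:Mul1,r1:8,r2:Mul2,r3:Add2
cycle 10: CDB Mul2=0; issue MUL r2<-Mul2 // r0:Mul1,r1:8,r2:Mul2,r3:Add2

STATUS = TAG Mul2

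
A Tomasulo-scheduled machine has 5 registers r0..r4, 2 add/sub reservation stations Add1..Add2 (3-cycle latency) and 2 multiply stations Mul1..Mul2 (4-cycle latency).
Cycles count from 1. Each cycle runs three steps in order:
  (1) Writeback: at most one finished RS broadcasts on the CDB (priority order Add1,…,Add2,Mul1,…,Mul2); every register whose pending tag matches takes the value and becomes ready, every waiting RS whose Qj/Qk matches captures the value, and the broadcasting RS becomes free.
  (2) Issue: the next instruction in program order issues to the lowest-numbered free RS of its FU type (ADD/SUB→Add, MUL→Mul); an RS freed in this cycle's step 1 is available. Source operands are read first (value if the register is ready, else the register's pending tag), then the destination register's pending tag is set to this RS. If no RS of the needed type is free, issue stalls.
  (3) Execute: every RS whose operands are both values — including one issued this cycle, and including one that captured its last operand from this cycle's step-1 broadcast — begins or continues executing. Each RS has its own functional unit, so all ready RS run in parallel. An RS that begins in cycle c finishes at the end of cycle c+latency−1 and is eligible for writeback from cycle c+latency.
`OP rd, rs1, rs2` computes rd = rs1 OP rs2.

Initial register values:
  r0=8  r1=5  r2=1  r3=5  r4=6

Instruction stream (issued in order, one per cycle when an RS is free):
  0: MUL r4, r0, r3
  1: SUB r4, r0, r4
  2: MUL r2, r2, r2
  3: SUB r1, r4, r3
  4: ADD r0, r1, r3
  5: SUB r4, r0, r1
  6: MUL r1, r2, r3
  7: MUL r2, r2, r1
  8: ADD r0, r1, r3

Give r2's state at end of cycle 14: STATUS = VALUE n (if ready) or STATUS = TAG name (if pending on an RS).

STATUS = TAG Mul2

c1: issue MUL r4<-Mul1 | r0:8,r1:5,r2:1,r3:5,r4:Mul1
c2: issue SUB r4<-Add1 | r0:8,r1:5,r2:1,r3:5,r4:Add1
c3: issue MUL r2<-Mul2 | r0:8,r1:5,r2:Mul2,r3:5,r4:Add1
c4: issue SUB r1<-Add2 | r0:8,r1:Add2,r2:Mul2,r3:5,r4:Add1
c5: CDB Mul1=40; stall | r0:8,r1:Add2,r2:Mul2,r3:5,r4:Add1
c6: stall | r0:8,r1:Add2,r2:Mul2,r3:5,r4:Add1
c7: CDB Mul2=1; stall | r0:8,r1:Add2,r2:1,r3:5,r4:Add1
c8: CDB Add1=-32; issue ADD r0<-Add1 | r0:Add1,r1:Add2,r2:1,r3:5,r4:-32
c9: stall | r0:Add1,r1:Add2,r2:1,r3:5,r4:-32
c10: stall | r0:Add1,r1:Add2,r2:1,r3:5,r4:-32
c11: CDB Add2=-37; issue SUB r4<-Add2 | r0:Add1,r1:-37,r2:1,r3:5,r4:Add2
c12: issue MUL r1<-Mul1 | r0:Add1,r1:Mul1,r2:1,r3:5,r4:Add2
c13: issue MUL r2<-Mul2 | r0:Add1,r1:Mul1,r2:Mul2,r3:5,r4:Add2
c14: CDB Add1=-32; issue ADD r0<-Add1 | r0:Add1,r1:Mul1,r2:Mul2,r3:5,r4:Add2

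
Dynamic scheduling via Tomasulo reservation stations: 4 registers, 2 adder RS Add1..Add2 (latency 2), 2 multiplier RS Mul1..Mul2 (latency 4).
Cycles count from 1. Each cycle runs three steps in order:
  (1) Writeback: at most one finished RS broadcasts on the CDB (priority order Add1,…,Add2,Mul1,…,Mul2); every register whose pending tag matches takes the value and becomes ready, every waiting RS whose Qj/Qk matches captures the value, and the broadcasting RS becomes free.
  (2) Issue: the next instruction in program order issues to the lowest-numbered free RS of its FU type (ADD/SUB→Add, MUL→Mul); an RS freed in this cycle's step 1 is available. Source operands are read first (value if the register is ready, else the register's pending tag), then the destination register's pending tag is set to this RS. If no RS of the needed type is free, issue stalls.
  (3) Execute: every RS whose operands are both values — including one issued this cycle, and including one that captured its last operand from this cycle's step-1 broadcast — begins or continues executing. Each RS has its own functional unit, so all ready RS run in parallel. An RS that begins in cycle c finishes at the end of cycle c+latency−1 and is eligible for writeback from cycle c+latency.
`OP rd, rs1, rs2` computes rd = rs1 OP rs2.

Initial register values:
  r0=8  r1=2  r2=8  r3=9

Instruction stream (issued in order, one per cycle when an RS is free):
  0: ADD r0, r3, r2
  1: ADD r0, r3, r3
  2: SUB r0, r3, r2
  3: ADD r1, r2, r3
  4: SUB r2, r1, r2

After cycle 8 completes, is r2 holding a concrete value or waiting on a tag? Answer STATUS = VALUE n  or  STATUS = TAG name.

STATUS = VALUE 9

cycle 1: issue ADD r0<-Add1 // r0:Add1,r1:2,r2:8,r3:9
cycle 2: issue ADD r0<-Add2 // r0:Add2,r1:2,r2:8,r3:9
cycle 3: CDB Add1=17; issue SUB r0<-Add1 // r0:Add1,r1:2,r2:8,r3:9
cycle 4: CDB Add2=18; issue ADD r1<-Add2 // r0:Add1,r1:Add2,r2:8,r3:9
cycle 5: CDB Add1=1; issue SUB r2<-Add1 // r0:1,r1:Add2,r2:Add1,r3:9
cycle 6: CDB Add2=17 // r0:1,r1:17,r2:Add1,r3:9
cycle 7: - // r0:1,r1:17,r2:Add1,r3:9
cycle 8: CDB Add1=9 // r0:1,r1:17,r2:9,r3:9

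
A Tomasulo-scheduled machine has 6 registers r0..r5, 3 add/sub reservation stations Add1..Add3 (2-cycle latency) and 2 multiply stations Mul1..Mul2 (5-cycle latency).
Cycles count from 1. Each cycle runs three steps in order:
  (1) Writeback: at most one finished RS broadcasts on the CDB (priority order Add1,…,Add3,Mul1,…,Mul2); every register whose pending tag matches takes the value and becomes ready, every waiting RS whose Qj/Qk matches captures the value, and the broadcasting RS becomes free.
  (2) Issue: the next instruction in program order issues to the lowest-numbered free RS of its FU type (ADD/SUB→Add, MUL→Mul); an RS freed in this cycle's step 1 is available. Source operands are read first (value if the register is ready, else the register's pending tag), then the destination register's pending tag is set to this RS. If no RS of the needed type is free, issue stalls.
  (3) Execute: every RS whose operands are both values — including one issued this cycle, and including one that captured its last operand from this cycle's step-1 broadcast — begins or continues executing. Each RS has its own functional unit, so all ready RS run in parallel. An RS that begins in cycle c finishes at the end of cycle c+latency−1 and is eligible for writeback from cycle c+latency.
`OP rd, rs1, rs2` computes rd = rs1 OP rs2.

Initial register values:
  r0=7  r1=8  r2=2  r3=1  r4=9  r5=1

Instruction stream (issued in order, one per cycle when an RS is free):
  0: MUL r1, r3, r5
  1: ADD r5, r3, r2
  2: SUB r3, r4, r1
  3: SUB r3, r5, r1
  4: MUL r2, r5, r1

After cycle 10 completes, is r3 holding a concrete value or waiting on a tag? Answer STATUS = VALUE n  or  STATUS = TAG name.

  c1: issue MUL r1<-Mul1  regs: r0:7,r1:Mul1,r2:2,r3:1,r4:9,r5:1
  c2: issue ADD r5<-Add1  regs: r0:7,r1:Mul1,r2:2,r3:1,r4:9,r5:Add1
  c3: issue SUB r3<-Add2  regs: r0:7,r1:Mul1,r2:2,r3:Add2,r4:9,r5:Add1
  c4: CDB Add1=3; issue SUB r3<-Add1  regs: r0:7,r1:Mul1,r2:2,r3:Add1,r4:9,r5:3
  c5: issue MUL r2<-Mul2  regs: r0:7,r1:Mul1,r2:Mul2,r3:Add1,r4:9,r5:3
  c6: CDB Mul1=1  regs: r0:7,r1:1,r2:Mul2,r3:Add1,r4:9,r5:3
  c7: -  regs: r0:7,r1:1,r2:Mul2,r3:Add1,r4:9,r5:3
  c8: CDB Add1=2  regs: r0:7,r1:1,r2:Mul2,r3:2,r4:9,r5:3
  c9: CDB Add2=8  regs: r0:7,r1:1,r2:Mul2,r3:2,r4:9,r5:3
  c10: -  regs: r0:7,r1:1,r2:Mul2,r3:2,r4:9,r5:3

STATUS = VALUE 2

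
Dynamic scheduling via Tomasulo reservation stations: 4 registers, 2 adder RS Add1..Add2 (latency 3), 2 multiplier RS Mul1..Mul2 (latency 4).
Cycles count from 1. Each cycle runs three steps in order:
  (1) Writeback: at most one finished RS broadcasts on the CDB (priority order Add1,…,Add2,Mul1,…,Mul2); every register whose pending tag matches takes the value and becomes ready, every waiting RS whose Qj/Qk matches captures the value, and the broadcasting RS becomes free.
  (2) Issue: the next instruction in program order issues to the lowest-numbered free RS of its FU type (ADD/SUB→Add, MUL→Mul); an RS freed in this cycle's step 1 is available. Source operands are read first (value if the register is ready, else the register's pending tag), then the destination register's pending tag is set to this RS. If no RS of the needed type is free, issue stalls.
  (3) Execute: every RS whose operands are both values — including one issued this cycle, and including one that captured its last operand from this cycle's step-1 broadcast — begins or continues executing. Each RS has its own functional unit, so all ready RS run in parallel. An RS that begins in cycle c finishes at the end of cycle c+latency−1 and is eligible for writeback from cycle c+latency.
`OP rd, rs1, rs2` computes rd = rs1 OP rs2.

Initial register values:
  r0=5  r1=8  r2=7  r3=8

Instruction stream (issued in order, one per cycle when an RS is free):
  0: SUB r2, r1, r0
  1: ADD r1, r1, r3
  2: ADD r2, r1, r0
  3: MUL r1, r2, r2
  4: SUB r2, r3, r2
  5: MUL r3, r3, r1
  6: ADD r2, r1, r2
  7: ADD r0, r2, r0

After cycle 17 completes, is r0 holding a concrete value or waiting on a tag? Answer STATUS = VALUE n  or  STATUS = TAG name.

c1: issue SUB r2<-Add1 | r0:5,r1:8,r2:Add1,r3:8
c2: issue ADD r1<-Add2 | r0:5,r1:Add2,r2:Add1,r3:8
c3: stall | r0:5,r1:Add2,r2:Add1,r3:8
c4: CDB Add1=3; issue ADD r2<-Add1 | r0:5,r1:Add2,r2:Add1,r3:8
c5: CDB Add2=16; issue MUL r1<-Mul1 | r0:5,r1:Mul1,r2:Add1,r3:8
c6: issue SUB r2<-Add2 | r0:5,r1:Mul1,r2:Add2,r3:8
c7: issue MUL r3<-Mul2 | r0:5,r1:Mul1,r2:Add2,r3:Mul2
c8: CDB Add1=21; issue ADD r2<-Add1 | r0:5,r1:Mul1,r2:Add1,r3:Mul2
c9: stall | r0:5,r1:Mul1,r2:Add1,r3:Mul2
c10: stall | r0:5,r1:Mul1,r2:Add1,r3:Mul2
c11: CDB Add2=-13; issue ADD r0<-Add2 | r0:Add2,r1:Mul1,r2:Add1,r3:Mul2
c12: CDB Mul1=441 | r0:Add2,r1:441,r2:Add1,r3:Mul2
c13: - | r0:Add2,r1:441,r2:Add1,r3:Mul2
c14: - | r0:Add2,r1:441,r2:Add1,r3:Mul2
c15: CDB Add1=428 | r0:Add2,r1:441,r2:428,r3:Mul2
c16: CDB Mul2=3528 | r0:Add2,r1:441,r2:428,r3:3528
c17: - | r0:Add2,r1:441,r2:428,r3:3528

STATUS = TAG Add2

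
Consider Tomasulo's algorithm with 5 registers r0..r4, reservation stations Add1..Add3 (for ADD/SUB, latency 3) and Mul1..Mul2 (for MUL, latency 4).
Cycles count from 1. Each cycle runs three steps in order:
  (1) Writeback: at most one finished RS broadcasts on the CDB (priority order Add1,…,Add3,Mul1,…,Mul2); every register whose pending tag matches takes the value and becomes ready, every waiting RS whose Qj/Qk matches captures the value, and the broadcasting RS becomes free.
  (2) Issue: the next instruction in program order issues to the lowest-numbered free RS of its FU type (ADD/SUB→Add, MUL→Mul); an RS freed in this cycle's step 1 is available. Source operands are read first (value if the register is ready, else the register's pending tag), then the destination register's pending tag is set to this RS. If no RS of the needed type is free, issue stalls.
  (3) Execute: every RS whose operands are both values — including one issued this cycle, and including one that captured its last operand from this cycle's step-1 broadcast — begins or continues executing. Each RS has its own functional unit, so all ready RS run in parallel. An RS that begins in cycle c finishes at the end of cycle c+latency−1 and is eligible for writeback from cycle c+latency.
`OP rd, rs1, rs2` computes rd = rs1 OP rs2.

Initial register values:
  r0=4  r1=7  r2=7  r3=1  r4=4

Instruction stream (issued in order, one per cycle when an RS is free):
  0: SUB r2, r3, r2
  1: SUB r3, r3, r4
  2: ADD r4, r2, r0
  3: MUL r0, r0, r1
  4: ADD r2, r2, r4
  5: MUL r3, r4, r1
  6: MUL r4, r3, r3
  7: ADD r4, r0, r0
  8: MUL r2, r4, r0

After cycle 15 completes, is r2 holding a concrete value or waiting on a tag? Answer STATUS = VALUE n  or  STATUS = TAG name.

STATUS = TAG Mul2

  c1: issue SUB r2<-Add1  regs: r0:4,r1:7,r2:Add1,r3:1,r4:4
  c2: issue SUB r3<-Add2  regs: r0:4,r1:7,r2:Add1,r3:Add2,r4:4
  c3: issue ADD r4<-Add3  regs: r0:4,r1:7,r2:Add1,r3:Add2,r4:Add3
  c4: CDB Add1=-6; issue MUL r0<-Mul1  regs: r0:Mul1,r1:7,r2:-6,r3:Add2,r4:Add3
  c5: CDB Add2=-3; issue ADD r2<-Add1  regs: r0:Mul1,r1:7,r2:Add1,r3:-3,r4:Add3
  c6: issue MUL r3<-Mul2  regs: r0:Mul1,r1:7,r2:Add1,r3:Mul2,r4:Add3
  c7: CDB Add3=-2; stall  regs: r0:Mul1,r1:7,r2:Add1,r3:Mul2,r4:-2
  c8: CDB Mul1=28; issue MUL r4<-Mul1  regs: r0:28,r1:7,r2:Add1,r3:Mul2,r4:Mul1
  c9: issue ADD r4<-Add2  regs: r0:28,r1:7,r2:Add1,r3:Mul2,r4:Add2
  c10: CDB Add1=-8; stall  regs: r0:28,r1:7,r2:-8,r3:Mul2,r4:Add2
  c11: CDB Mul2=-14; issue MUL r2<-Mul2  regs: r0:28,r1:7,r2:Mul2,r3:-14,r4:Add2
  c12: CDB Add2=56  regs: r0:28,r1:7,r2:Mul2,r3:-14,r4:56
  c13: -  regs: r0:28,r1:7,r2:Mul2,r3:-14,r4:56
  c14: -  regs: r0:28,r1:7,r2:Mul2,r3:-14,r4:56
  c15: CDB Mul1=196  regs: r0:28,r1:7,r2:Mul2,r3:-14,r4:56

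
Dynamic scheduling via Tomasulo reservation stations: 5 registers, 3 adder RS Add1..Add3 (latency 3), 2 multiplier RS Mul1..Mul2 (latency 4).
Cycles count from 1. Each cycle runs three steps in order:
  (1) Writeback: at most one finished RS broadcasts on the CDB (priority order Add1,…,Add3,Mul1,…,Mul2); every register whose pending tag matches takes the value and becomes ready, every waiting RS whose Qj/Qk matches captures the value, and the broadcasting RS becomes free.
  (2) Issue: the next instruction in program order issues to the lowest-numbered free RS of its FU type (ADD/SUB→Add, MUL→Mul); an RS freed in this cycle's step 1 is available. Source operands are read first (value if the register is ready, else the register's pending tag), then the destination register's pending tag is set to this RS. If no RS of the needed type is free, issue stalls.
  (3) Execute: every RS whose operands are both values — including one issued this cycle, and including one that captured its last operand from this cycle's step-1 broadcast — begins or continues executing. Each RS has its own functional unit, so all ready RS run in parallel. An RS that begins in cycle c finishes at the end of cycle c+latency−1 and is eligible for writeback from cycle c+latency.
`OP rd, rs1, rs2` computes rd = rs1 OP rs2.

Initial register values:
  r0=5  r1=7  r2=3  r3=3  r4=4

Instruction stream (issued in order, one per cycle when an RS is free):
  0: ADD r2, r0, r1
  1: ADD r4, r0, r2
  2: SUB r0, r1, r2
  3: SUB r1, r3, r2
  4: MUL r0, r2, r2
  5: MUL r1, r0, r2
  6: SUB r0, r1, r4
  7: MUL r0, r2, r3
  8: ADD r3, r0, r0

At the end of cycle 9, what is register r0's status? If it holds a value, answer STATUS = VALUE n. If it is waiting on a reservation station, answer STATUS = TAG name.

  c1: issue ADD r2<-Add1  regs: r0:5,r1:7,r2:Add1,r3:3,r4:4
  c2: issue ADD r4<-Add2  regs: r0:5,r1:7,r2:Add1,r3:3,r4:Add2
  c3: issue SUB r0<-Add3  regs: r0:Add3,r1:7,r2:Add1,r3:3,r4:Add2
  c4: CDB Add1=12; issue SUB r1<-Add1  regs: r0:Add3,r1:Add1,r2:12,r3:3,r4:Add2
  c5: issue MUL r0<-Mul1  regs: r0:Mul1,r1:Add1,r2:12,r3:3,r4:Add2
  c6: issue MUL r1<-Mul2  regs: r0:Mul1,r1:Mul2,r2:12,r3:3,r4:Add2
  c7: CDB Add1=-9; issue SUB r0<-Add1  regs: r0:Add1,r1:Mul2,r2:12,r3:3,r4:Add2
  c8: CDB Add2=17; stall  regs: r0:Add1,r1:Mul2,r2:12,r3:3,r4:17
  c9: CDB Add3=-5; stall  regs: r0:Add1,r1:Mul2,r2:12,r3:3,r4:17

STATUS = TAG Add1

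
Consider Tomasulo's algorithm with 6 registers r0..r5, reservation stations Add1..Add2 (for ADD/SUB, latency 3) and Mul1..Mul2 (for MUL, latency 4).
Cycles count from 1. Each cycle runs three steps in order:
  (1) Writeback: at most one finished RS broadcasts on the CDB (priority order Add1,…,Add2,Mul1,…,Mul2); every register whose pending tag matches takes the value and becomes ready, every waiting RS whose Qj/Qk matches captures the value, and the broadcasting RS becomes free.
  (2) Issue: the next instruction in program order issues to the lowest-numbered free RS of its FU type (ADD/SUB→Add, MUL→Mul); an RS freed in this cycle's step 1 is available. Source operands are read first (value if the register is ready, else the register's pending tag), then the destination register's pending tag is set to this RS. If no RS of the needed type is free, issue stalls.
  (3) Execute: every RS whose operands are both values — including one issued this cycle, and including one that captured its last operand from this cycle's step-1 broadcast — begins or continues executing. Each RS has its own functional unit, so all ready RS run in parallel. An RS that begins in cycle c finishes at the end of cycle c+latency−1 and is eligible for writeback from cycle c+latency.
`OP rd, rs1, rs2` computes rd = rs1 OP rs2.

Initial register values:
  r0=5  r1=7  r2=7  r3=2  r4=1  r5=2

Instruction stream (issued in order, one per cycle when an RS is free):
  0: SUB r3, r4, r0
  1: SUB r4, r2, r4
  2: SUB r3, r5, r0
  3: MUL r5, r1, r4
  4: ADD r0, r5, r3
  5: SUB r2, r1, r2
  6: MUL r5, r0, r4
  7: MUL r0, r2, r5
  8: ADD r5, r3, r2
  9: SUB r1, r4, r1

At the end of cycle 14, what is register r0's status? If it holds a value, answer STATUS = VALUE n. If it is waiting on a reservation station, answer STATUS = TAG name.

  c1: issue SUB r3<-Add1  regs: r0:5,r1:7,r2:7,r3:Add1,r4:1,r5:2
  c2: issue SUB r4<-Add2  regs: r0:5,r1:7,r2:7,r3:Add1,r4:Add2,r5:2
  c3: stall  regs: r0:5,r1:7,r2:7,r3:Add1,r4:Add2,r5:2
  c4: CDB Add1=-4; issue SUB r3<-Add1  regs: r0:5,r1:7,r2:7,r3:Add1,r4:Add2,r5:2
  c5: CDB Add2=6; issue MUL r5<-Mul1  regs: r0:5,r1:7,r2:7,r3:Add1,r4:6,r5:Mul1
  c6: issue ADD r0<-Add2  regs: r0:Add2,r1:7,r2:7,r3:Add1,r4:6,r5:Mul1
  c7: CDB Add1=-3; issue SUB r2<-Add1  regs: r0:Add2,r1:7,r2:Add1,r3:-3,r4:6,r5:Mul1
  c8: issue MUL r5<-Mul2  regs: r0:Add2,r1:7,r2:Add1,r3:-3,r4:6,r5:Mul2
  c9: CDB Mul1=42; issue MUL r0<-Mul1  regs: r0:Mul1,r1:7,r2:Add1,r3:-3,r4:6,r5:Mul2
  c10: CDB Add1=0; issue ADD r5<-Add1  regs: r0:Mul1,r1:7,r2:0,r3:-3,r4:6,r5:Add1
  c11: stall  regs: r0:Mul1,r1:7,r2:0,r3:-3,r4:6,r5:Add1
  c12: CDB Add2=39; issue SUB r1<-Add2  regs: r0:Mul1,r1:Add2,r2:0,r3:-3,r4:6,r5:Add1
  c13: CDB Add1=-3  regs: r0:Mul1,r1:Add2,r2:0,r3:-3,r4:6,r5:-3
  c14: -  regs: r0:Mul1,r1:Add2,r2:0,r3:-3,r4:6,r5:-3

STATUS = TAG Mul1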